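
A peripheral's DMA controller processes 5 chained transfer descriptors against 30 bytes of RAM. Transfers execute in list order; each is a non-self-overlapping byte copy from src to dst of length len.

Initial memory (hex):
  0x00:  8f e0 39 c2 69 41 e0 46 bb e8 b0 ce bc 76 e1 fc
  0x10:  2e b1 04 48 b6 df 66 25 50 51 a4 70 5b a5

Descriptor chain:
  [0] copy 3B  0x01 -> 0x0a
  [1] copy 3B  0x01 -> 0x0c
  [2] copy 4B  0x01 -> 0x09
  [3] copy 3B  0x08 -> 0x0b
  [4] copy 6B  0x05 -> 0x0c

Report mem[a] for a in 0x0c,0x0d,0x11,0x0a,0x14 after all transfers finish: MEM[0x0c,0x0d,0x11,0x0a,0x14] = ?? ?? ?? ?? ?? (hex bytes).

[0] 0x01->0x0a len=3 : e0 39 c2
[1] 0x01->0x0c len=3 : e0 39 c2
[2] 0x01->0x09 len=4 : e0 39 c2 69
[3] 0x08->0x0b len=3 : bb e0 39
[4] 0x05->0x0c len=6 : 41 e0 46 bb e0 39
query mem[0x0c]=0x41, mem[0x0d]=0xe0, mem[0x11]=0x39, mem[0x0a]=0x39, mem[0x14]=0xb6

MEM[0x0c,0x0d,0x11,0x0a,0x14] = 41 e0 39 39 b6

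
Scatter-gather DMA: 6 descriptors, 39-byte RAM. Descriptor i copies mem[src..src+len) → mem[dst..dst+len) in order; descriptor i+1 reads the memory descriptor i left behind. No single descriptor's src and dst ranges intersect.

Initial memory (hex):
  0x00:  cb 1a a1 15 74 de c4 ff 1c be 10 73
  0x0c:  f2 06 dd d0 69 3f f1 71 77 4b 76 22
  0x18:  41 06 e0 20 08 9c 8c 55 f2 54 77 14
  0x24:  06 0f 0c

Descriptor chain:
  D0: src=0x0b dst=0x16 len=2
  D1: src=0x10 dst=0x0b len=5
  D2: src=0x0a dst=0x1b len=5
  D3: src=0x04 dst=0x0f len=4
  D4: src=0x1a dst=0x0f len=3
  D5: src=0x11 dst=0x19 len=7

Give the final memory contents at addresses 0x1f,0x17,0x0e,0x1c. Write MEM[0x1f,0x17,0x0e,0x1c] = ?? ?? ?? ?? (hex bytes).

MEM[0x1f,0x17,0x0e,0x1c] = f2 f2 71 77

#0 dst[0x16+2] := {0x73,0xf2}
#1 dst[0x0b+5] := {0x69,0x3f,0xf1,0x71,0x77}
#2 dst[0x1b+5] := {0x10,0x69,0x3f,0xf1,0x71}
#3 dst[0x0f+4] := {0x74,0xde,0xc4,0xff}
#4 dst[0x0f+3] := {0xe0,0x10,0x69}
#5 dst[0x19+7] := {0x69,0xff,0x71,0x77,0x4b,0x73,0xf2}
query mem[0x1f]=0xf2, mem[0x17]=0xf2, mem[0x0e]=0x71, mem[0x1c]=0x77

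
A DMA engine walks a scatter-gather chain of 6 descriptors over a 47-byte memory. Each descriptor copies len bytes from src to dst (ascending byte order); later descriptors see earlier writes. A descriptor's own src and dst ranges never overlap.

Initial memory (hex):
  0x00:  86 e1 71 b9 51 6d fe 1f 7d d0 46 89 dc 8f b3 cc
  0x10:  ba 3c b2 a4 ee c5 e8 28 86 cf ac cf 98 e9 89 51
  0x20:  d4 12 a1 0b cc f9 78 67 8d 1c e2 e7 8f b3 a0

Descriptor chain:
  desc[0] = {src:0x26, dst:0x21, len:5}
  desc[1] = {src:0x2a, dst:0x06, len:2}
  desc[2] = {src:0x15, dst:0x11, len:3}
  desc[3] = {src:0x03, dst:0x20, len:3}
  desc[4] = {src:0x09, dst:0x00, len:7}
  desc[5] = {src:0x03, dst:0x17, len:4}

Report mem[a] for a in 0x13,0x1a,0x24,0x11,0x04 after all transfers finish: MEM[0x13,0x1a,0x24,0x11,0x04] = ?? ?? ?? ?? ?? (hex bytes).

D0: mem[0x21..0x25] <- [78 67 8d 1c e2]
D1: mem[0x06..0x07] <- [e2 e7]
D2: mem[0x11..0x13] <- [c5 e8 28]
D3: mem[0x20..0x22] <- [b9 51 6d]
D4: mem[0x00..0x06] <- [d0 46 89 dc 8f b3 cc]
D5: mem[0x17..0x1a] <- [dc 8f b3 cc]
query mem[0x13]=0x28, mem[0x1a]=0xcc, mem[0x24]=0x1c, mem[0x11]=0xc5, mem[0x04]=0x8f

MEM[0x13,0x1a,0x24,0x11,0x04] = 28 cc 1c c5 8f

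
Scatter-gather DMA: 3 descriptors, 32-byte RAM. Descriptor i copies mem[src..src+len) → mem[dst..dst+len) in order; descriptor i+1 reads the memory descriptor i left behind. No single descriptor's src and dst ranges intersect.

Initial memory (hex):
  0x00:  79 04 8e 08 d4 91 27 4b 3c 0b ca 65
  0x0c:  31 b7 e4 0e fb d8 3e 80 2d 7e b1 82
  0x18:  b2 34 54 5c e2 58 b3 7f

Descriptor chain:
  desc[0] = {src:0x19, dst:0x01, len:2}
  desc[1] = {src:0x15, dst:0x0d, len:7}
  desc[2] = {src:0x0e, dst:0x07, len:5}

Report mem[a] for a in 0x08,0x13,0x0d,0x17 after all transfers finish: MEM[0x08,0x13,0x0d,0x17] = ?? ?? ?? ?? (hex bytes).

D0: mem[0x01..0x02] <- [34 54]
D1: mem[0x0d..0x13] <- [7e b1 82 b2 34 54 5c]
D2: mem[0x07..0x0b] <- [b1 82 b2 34 54]
query mem[0x08]=0x82, mem[0x13]=0x5c, mem[0x0d]=0x7e, mem[0x17]=0x82

MEM[0x08,0x13,0x0d,0x17] = 82 5c 7e 82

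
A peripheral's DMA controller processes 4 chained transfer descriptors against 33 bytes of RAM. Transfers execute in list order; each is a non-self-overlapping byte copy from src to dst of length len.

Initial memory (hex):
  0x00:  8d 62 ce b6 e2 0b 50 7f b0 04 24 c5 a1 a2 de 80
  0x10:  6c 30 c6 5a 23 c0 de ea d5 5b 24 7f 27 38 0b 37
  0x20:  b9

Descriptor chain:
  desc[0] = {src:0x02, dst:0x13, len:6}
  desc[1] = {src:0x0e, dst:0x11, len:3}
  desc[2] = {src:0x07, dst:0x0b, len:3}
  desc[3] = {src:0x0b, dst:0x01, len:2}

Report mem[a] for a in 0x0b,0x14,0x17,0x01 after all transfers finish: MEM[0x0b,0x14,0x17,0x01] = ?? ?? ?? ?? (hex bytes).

D0: mem[0x13..0x18] <- [ce b6 e2 0b 50 7f]
D1: mem[0x11..0x13] <- [de 80 6c]
D2: mem[0x0b..0x0d] <- [7f b0 04]
D3: mem[0x01..0x02] <- [7f b0]
query mem[0x0b]=0x7f, mem[0x14]=0xb6, mem[0x17]=0x50, mem[0x01]=0x7f

MEM[0x0b,0x14,0x17,0x01] = 7f b6 50 7f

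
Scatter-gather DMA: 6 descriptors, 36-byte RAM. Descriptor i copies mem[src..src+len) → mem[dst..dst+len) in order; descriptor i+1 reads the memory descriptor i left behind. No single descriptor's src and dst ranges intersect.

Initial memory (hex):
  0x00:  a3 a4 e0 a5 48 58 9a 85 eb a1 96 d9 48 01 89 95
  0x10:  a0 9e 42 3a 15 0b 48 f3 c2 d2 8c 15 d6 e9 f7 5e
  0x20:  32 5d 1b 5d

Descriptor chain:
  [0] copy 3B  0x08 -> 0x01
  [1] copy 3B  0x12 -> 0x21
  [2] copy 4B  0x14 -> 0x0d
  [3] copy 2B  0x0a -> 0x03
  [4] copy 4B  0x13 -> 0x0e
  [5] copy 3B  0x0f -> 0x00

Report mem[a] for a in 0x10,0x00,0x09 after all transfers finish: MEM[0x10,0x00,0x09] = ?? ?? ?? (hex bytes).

MEM[0x10,0x00,0x09] = 0b 15 a1

#0 dst[0x01+3] := {0xeb,0xa1,0x96}
#1 dst[0x21+3] := {0x42,0x3a,0x15}
#2 dst[0x0d+4] := {0x15,0x0b,0x48,0xf3}
#3 dst[0x03+2] := {0x96,0xd9}
#4 dst[0x0e+4] := {0x3a,0x15,0x0b,0x48}
#5 dst[0x00+3] := {0x15,0x0b,0x48}
query mem[0x10]=0x0b, mem[0x00]=0x15, mem[0x09]=0xa1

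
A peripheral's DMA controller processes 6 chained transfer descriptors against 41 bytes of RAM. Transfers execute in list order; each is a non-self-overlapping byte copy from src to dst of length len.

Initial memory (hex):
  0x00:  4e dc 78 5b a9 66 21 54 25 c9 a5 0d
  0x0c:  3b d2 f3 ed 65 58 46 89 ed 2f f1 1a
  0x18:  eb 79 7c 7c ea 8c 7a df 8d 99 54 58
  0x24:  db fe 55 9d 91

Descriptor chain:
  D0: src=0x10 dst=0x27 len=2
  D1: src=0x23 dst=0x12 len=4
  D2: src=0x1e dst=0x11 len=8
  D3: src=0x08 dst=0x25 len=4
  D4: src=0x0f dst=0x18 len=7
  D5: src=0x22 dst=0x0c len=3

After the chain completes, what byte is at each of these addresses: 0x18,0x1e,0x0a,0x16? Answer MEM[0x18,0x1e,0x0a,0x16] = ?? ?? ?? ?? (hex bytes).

MEM[0x18,0x1e,0x0a,0x16] = ed 54 a5 58

  after D0: wrote 2B at 0x27 = 6558
  after D1: wrote 4B at 0x12 = 58dbfe55
  after D2: wrote 8B at 0x11 = 7adf8d995458dbfe
  after D3: wrote 4B at 0x25 = 25c9a50d
  after D4: wrote 7B at 0x18 = ed657adf8d9954
  after D5: wrote 3B at 0x0c = 5458db
query mem[0x18]=0xed, mem[0x1e]=0x54, mem[0x0a]=0xa5, mem[0x16]=0x58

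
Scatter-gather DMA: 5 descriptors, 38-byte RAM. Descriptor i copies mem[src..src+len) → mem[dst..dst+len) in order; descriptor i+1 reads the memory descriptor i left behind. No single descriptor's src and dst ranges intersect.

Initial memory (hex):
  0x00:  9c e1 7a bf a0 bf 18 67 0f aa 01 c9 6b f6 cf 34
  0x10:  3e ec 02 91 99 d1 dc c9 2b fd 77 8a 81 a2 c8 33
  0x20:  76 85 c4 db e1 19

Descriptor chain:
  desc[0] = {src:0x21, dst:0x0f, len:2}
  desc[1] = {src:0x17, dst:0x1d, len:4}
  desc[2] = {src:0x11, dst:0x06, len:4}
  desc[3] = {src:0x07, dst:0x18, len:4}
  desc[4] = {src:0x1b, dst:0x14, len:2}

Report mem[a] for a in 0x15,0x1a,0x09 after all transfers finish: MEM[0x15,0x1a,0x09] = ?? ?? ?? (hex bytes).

#0 dst[0x0f+2] := {0x85,0xc4}
#1 dst[0x1d+4] := {0xc9,0x2b,0xfd,0x77}
#2 dst[0x06+4] := {0xec,0x02,0x91,0x99}
#3 dst[0x18+4] := {0x02,0x91,0x99,0x01}
#4 dst[0x14+2] := {0x01,0x81}
query mem[0x15]=0x81, mem[0x1a]=0x99, mem[0x09]=0x99

MEM[0x15,0x1a,0x09] = 81 99 99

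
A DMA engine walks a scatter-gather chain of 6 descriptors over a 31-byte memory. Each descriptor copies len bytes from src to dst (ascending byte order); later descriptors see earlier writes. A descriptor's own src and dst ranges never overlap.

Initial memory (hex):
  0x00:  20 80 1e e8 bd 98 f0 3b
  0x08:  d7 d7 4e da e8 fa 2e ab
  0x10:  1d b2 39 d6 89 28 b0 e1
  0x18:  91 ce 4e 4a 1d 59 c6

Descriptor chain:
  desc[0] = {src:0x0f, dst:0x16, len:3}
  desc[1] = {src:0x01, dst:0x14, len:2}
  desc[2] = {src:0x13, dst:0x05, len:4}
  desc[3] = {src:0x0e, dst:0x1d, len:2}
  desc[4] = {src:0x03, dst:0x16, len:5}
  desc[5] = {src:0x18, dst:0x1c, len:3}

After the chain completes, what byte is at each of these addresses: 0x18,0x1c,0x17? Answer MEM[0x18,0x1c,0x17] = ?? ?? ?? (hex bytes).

MEM[0x18,0x1c,0x17] = d6 d6 bd

[0] 0x0f->0x16 len=3 : ab 1d b2
[1] 0x01->0x14 len=2 : 80 1e
[2] 0x13->0x05 len=4 : d6 80 1e ab
[3] 0x0e->0x1d len=2 : 2e ab
[4] 0x03->0x16 len=5 : e8 bd d6 80 1e
[5] 0x18->0x1c len=3 : d6 80 1e
query mem[0x18]=0xd6, mem[0x1c]=0xd6, mem[0x17]=0xbd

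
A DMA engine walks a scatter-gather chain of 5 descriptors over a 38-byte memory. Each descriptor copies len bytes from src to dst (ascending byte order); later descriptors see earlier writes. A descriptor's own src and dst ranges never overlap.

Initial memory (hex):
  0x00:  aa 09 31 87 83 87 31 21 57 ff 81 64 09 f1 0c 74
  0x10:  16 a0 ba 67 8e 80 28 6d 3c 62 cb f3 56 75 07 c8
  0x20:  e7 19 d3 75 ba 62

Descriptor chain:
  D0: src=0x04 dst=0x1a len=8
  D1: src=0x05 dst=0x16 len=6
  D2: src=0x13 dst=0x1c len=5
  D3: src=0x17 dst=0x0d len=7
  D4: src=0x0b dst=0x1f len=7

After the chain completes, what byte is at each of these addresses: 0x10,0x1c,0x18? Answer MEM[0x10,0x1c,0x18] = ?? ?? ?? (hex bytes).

  after D0: wrote 8B at 0x1a = 8387312157ff8164
  after D1: wrote 6B at 0x16 = 87312157ff81
  after D2: wrote 5B at 0x1c = 678e808731
  after D3: wrote 7B at 0x0d = 312157ff81678e
  after D4: wrote 7B at 0x1f = 6409312157ff81
query mem[0x10]=0xff, mem[0x1c]=0x67, mem[0x18]=0x21

MEM[0x10,0x1c,0x18] = ff 67 21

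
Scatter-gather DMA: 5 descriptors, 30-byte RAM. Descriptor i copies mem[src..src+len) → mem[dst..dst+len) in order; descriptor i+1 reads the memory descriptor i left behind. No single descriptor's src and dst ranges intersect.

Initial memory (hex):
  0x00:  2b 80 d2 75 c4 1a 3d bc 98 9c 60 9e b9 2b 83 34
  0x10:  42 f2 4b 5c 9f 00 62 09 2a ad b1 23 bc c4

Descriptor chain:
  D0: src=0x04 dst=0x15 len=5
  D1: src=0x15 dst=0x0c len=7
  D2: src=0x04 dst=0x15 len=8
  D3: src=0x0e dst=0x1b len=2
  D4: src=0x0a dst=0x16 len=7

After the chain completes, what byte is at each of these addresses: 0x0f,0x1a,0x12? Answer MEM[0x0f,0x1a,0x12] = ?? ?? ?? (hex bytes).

D0: mem[0x15..0x19] <- [c4 1a 3d bc 98]
D1: mem[0x0c..0x12] <- [c4 1a 3d bc 98 b1 23]
D2: mem[0x15..0x1c] <- [c4 1a 3d bc 98 9c 60 9e]
D3: mem[0x1b..0x1c] <- [3d bc]
D4: mem[0x16..0x1c] <- [60 9e c4 1a 3d bc 98]
query mem[0x0f]=0xbc, mem[0x1a]=0x3d, mem[0x12]=0x23

MEM[0x0f,0x1a,0x12] = bc 3d 23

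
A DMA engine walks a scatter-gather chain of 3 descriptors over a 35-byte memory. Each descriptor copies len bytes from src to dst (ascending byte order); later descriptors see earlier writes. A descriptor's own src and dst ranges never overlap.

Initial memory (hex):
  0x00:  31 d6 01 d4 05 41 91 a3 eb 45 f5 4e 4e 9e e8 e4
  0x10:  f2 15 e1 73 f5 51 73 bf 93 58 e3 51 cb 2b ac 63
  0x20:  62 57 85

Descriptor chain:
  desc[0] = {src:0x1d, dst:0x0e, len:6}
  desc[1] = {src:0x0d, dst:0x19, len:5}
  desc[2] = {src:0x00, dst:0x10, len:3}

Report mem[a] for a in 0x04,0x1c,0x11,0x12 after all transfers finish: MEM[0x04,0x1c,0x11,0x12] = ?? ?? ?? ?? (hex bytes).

#0 dst[0x0e+6] := {0x2b,0xac,0x63,0x62,0x57,0x85}
#1 dst[0x19+5] := {0x9e,0x2b,0xac,0x63,0x62}
#2 dst[0x10+3] := {0x31,0xd6,0x01}
query mem[0x04]=0x05, mem[0x1c]=0x63, mem[0x11]=0xd6, mem[0x12]=0x01

MEM[0x04,0x1c,0x11,0x12] = 05 63 d6 01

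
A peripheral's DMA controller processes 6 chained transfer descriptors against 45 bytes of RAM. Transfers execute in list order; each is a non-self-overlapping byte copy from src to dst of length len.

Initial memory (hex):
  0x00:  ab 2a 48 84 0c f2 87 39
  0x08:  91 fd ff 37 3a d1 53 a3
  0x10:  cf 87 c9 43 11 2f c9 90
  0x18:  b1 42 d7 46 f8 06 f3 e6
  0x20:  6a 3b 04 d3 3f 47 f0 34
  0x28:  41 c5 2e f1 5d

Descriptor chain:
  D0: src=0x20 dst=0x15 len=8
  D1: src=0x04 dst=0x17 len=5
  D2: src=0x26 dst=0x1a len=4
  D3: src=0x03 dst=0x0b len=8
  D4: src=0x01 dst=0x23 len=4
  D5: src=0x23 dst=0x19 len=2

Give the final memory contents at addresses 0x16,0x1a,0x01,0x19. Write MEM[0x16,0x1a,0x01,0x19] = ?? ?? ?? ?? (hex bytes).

  after D0: wrote 8B at 0x15 = 6a3b04d33f47f034
  after D1: wrote 5B at 0x17 = 0cf2873991
  after D2: wrote 4B at 0x1a = f03441c5
  after D3: wrote 8B at 0x0b = 840cf2873991fdff
  after D4: wrote 4B at 0x23 = 2a48840c
  after D5: wrote 2B at 0x19 = 2a48
query mem[0x16]=0x3b, mem[0x1a]=0x48, mem[0x01]=0x2a, mem[0x19]=0x2a

MEM[0x16,0x1a,0x01,0x19] = 3b 48 2a 2a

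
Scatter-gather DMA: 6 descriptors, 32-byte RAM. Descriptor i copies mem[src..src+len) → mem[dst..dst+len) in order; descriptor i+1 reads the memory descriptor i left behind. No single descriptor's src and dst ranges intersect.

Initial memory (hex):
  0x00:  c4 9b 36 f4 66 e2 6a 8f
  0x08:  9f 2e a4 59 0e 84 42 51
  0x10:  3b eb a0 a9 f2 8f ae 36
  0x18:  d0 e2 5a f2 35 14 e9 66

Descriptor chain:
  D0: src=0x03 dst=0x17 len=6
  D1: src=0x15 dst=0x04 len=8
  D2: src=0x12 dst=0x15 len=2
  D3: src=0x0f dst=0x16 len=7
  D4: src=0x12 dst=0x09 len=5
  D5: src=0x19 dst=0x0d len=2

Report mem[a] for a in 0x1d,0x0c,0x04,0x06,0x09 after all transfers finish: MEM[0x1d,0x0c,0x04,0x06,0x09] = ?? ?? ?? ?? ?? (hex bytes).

MEM[0x1d,0x0c,0x04,0x06,0x09] = 14 a0 8f f4 a0

#0 dst[0x17+6] := {0xf4,0x66,0xe2,0x6a,0x8f,0x9f}
#1 dst[0x04+8] := {0x8f,0xae,0xf4,0x66,0xe2,0x6a,0x8f,0x9f}
#2 dst[0x15+2] := {0xa0,0xa9}
#3 dst[0x16+7] := {0x51,0x3b,0xeb,0xa0,0xa9,0xf2,0xa0}
#4 dst[0x09+5] := {0xa0,0xa9,0xf2,0xa0,0x51}
#5 dst[0x0d+2] := {0xa0,0xa9}
query mem[0x1d]=0x14, mem[0x0c]=0xa0, mem[0x04]=0x8f, mem[0x06]=0xf4, mem[0x09]=0xa0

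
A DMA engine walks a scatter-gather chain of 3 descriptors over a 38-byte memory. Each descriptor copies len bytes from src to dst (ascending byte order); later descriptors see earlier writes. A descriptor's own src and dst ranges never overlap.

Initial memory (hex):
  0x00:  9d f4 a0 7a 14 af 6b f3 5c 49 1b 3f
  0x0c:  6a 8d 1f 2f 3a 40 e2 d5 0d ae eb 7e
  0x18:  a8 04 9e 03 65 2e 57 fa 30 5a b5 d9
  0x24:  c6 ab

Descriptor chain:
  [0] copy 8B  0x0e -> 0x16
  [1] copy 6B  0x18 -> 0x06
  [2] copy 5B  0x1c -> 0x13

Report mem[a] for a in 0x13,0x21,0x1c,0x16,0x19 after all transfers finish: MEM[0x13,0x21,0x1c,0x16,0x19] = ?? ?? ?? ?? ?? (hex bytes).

MEM[0x13,0x21,0x1c,0x16,0x19] = 0d 5a 0d fa 40

  after D0: wrote 8B at 0x16 = 1f2f3a40e2d50dae
  after D1: wrote 6B at 0x06 = 3a40e2d50dae
  after D2: wrote 5B at 0x13 = 0dae57fa30
query mem[0x13]=0x0d, mem[0x21]=0x5a, mem[0x1c]=0x0d, mem[0x16]=0xfa, mem[0x19]=0x40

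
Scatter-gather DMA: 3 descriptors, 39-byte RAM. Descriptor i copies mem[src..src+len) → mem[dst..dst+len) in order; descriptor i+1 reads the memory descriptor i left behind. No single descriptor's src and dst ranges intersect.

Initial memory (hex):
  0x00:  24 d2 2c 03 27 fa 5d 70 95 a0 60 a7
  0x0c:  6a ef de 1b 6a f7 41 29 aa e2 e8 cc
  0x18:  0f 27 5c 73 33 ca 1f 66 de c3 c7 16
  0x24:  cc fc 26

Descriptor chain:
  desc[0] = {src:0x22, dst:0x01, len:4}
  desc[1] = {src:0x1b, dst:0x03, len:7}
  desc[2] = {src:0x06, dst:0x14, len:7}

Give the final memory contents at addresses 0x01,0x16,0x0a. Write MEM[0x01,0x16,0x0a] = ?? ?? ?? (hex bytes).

MEM[0x01,0x16,0x0a] = c7 de 60

#0 dst[0x01+4] := {0xc7,0x16,0xcc,0xfc}
#1 dst[0x03+7] := {0x73,0x33,0xca,0x1f,0x66,0xde,0xc3}
#2 dst[0x14+7] := {0x1f,0x66,0xde,0xc3,0x60,0xa7,0x6a}
query mem[0x01]=0xc7, mem[0x16]=0xde, mem[0x0a]=0x60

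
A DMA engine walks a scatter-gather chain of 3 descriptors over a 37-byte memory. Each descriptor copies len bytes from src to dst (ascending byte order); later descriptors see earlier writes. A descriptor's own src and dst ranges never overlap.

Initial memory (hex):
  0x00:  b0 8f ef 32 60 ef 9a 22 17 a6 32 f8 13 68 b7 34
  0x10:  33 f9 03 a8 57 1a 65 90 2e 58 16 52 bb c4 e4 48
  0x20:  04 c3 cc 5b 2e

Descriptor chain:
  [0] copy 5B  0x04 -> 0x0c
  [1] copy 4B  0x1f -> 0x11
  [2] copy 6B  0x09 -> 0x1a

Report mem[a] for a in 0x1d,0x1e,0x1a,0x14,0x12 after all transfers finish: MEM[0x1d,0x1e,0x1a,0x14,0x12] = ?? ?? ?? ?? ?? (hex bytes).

MEM[0x1d,0x1e,0x1a,0x14,0x12] = 60 ef a6 cc 04

D0: mem[0x0c..0x10] <- [60 ef 9a 22 17]
D1: mem[0x11..0x14] <- [48 04 c3 cc]
D2: mem[0x1a..0x1f] <- [a6 32 f8 60 ef 9a]
query mem[0x1d]=0x60, mem[0x1e]=0xef, mem[0x1a]=0xa6, mem[0x14]=0xcc, mem[0x12]=0x04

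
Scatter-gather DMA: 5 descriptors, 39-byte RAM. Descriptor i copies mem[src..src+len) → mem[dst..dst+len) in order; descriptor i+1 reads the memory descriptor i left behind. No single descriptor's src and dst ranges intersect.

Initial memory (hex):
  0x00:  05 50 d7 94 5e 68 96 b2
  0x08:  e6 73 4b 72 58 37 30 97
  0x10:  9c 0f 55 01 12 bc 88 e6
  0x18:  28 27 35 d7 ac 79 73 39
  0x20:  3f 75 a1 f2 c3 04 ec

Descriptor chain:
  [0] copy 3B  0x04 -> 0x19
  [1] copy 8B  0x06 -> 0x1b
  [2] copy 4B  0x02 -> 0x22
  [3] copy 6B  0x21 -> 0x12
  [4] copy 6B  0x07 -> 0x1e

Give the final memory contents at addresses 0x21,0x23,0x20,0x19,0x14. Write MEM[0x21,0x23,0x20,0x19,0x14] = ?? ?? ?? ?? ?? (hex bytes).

MEM[0x21,0x23,0x20,0x19,0x14] = 4b 58 73 5e 94

  after D0: wrote 3B at 0x19 = 5e6896
  after D1: wrote 8B at 0x1b = 96b2e6734b725837
  after D2: wrote 4B at 0x22 = d7945e68
  after D3: wrote 6B at 0x12 = 58d7945e68ec
  after D4: wrote 6B at 0x1e = b2e6734b7258
query mem[0x21]=0x4b, mem[0x23]=0x58, mem[0x20]=0x73, mem[0x19]=0x5e, mem[0x14]=0x94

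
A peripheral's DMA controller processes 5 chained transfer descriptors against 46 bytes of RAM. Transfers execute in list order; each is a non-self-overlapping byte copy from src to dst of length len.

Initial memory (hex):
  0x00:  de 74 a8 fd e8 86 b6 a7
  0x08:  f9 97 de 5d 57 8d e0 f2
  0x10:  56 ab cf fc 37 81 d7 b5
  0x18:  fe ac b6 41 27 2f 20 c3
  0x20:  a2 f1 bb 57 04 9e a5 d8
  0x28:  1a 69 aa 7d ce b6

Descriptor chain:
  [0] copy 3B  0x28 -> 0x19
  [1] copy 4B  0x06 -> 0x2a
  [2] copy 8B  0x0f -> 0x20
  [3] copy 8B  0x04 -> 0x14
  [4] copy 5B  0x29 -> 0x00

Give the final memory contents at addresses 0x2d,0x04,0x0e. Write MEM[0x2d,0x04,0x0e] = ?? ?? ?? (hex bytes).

D0: mem[0x19..0x1b] <- [1a 69 aa]
D1: mem[0x2a..0x2d] <- [b6 a7 f9 97]
D2: mem[0x20..0x27] <- [f2 56 ab cf fc 37 81 d7]
D3: mem[0x14..0x1b] <- [e8 86 b6 a7 f9 97 de 5d]
D4: mem[0x00..0x04] <- [69 b6 a7 f9 97]
query mem[0x2d]=0x97, mem[0x04]=0x97, mem[0x0e]=0xe0

MEM[0x2d,0x04,0x0e] = 97 97 e0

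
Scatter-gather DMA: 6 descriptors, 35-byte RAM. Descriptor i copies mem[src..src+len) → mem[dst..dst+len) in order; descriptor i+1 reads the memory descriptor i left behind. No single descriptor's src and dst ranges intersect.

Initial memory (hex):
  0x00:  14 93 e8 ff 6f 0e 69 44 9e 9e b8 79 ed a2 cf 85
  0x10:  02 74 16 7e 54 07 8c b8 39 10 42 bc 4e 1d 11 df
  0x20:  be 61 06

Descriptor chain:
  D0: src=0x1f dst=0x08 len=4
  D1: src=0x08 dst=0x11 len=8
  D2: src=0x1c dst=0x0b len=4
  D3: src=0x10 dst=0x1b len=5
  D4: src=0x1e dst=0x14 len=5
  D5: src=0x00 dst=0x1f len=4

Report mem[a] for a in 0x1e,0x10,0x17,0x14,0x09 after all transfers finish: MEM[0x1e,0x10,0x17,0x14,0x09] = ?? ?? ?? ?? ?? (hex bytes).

MEM[0x1e,0x10,0x17,0x14,0x09] = 61 02 61 61 be

D0: mem[0x08..0x0b] <- [df be 61 06]
D1: mem[0x11..0x18] <- [df be 61 06 ed a2 cf 85]
D2: mem[0x0b..0x0e] <- [4e 1d 11 df]
D3: mem[0x1b..0x1f] <- [02 df be 61 06]
D4: mem[0x14..0x18] <- [61 06 be 61 06]
D5: mem[0x1f..0x22] <- [14 93 e8 ff]
query mem[0x1e]=0x61, mem[0x10]=0x02, mem[0x17]=0x61, mem[0x14]=0x61, mem[0x09]=0xbe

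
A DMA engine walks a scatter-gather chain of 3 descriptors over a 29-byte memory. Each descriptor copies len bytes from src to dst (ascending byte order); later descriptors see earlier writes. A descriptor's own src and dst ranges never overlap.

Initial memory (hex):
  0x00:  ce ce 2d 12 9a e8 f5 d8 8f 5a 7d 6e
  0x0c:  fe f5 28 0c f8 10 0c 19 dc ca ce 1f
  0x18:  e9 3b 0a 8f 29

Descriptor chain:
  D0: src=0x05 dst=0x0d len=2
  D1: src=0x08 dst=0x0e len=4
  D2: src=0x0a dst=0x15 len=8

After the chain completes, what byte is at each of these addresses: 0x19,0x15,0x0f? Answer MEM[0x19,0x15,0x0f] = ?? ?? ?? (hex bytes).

MEM[0x19,0x15,0x0f] = 8f 7d 5a

  after D0: wrote 2B at 0x0d = e8f5
  after D1: wrote 4B at 0x0e = 8f5a7d6e
  after D2: wrote 8B at 0x15 = 7d6efee88f5a7d6e
query mem[0x19]=0x8f, mem[0x15]=0x7d, mem[0x0f]=0x5a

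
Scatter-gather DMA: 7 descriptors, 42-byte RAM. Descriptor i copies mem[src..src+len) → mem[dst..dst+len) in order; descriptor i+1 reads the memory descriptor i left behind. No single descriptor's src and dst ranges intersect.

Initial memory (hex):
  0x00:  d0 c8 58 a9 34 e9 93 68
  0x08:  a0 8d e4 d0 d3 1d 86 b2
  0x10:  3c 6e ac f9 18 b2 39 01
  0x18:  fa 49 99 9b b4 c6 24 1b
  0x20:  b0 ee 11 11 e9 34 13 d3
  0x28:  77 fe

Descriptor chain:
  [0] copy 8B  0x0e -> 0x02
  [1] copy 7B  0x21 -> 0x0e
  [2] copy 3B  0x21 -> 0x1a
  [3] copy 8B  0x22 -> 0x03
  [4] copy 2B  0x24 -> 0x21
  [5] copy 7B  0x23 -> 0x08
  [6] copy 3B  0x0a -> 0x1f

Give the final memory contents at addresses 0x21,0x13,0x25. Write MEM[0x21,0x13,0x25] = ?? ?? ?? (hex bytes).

  after D0: wrote 8B at 0x02 = 86b23c6eacf918b2
  after D1: wrote 7B at 0x0e = ee1111e93413d3
  after D2: wrote 3B at 0x1a = ee1111
  after D3: wrote 8B at 0x03 = 1111e93413d377fe
  after D4: wrote 2B at 0x21 = e934
  after D5: wrote 7B at 0x08 = 11e93413d377fe
  after D6: wrote 3B at 0x1f = 3413d3
query mem[0x21]=0xd3, mem[0x13]=0x13, mem[0x25]=0x34

MEM[0x21,0x13,0x25] = d3 13 34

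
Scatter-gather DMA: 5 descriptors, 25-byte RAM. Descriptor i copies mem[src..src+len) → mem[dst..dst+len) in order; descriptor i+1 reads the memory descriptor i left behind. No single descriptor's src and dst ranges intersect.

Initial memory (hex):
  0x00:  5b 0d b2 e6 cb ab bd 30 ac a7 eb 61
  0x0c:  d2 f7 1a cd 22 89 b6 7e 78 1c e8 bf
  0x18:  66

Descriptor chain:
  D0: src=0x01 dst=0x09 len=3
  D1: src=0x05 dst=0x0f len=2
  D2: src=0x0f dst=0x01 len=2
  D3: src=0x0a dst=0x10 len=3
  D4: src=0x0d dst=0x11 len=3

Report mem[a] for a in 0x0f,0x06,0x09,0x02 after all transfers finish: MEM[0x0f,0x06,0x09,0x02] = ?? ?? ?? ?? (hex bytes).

MEM[0x0f,0x06,0x09,0x02] = ab bd 0d bd

D0: mem[0x09..0x0b] <- [0d b2 e6]
D1: mem[0x0f..0x10] <- [ab bd]
D2: mem[0x01..0x02] <- [ab bd]
D3: mem[0x10..0x12] <- [b2 e6 d2]
D4: mem[0x11..0x13] <- [f7 1a ab]
query mem[0x0f]=0xab, mem[0x06]=0xbd, mem[0x09]=0x0d, mem[0x02]=0xbd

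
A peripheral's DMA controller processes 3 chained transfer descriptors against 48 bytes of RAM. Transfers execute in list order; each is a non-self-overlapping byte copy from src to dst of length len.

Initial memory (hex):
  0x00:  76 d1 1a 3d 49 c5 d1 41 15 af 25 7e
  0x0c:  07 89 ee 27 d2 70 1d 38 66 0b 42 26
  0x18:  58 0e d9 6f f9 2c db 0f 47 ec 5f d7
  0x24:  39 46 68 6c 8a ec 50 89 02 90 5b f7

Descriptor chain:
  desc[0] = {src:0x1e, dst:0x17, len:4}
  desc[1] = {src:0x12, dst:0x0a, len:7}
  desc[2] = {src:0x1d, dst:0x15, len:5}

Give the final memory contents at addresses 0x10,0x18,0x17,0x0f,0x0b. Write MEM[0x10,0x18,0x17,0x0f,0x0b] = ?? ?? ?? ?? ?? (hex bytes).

MEM[0x10,0x18,0x17,0x0f,0x0b] = 0f 47 0f db 38

  after D0: wrote 4B at 0x17 = db0f47ec
  after D1: wrote 7B at 0x0a = 1d38660b42db0f
  after D2: wrote 5B at 0x15 = 2cdb0f47ec
query mem[0x10]=0x0f, mem[0x18]=0x47, mem[0x17]=0x0f, mem[0x0f]=0xdb, mem[0x0b]=0x38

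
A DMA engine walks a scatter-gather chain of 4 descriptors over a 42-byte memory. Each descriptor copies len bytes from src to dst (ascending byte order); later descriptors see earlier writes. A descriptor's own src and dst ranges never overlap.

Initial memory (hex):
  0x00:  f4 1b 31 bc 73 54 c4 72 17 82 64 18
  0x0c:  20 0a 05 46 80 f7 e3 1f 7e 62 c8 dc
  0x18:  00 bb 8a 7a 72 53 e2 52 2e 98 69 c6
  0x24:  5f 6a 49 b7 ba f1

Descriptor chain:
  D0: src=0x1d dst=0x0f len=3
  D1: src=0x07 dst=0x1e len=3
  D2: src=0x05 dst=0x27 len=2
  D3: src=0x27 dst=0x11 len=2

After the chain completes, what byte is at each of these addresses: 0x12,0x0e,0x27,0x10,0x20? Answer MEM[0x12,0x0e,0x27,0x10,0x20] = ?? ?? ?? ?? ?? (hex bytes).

[0] 0x1d->0x0f len=3 : 53 e2 52
[1] 0x07->0x1e len=3 : 72 17 82
[2] 0x05->0x27 len=2 : 54 c4
[3] 0x27->0x11 len=2 : 54 c4
query mem[0x12]=0xc4, mem[0x0e]=0x05, mem[0x27]=0x54, mem[0x10]=0xe2, mem[0x20]=0x82

MEM[0x12,0x0e,0x27,0x10,0x20] = c4 05 54 e2 82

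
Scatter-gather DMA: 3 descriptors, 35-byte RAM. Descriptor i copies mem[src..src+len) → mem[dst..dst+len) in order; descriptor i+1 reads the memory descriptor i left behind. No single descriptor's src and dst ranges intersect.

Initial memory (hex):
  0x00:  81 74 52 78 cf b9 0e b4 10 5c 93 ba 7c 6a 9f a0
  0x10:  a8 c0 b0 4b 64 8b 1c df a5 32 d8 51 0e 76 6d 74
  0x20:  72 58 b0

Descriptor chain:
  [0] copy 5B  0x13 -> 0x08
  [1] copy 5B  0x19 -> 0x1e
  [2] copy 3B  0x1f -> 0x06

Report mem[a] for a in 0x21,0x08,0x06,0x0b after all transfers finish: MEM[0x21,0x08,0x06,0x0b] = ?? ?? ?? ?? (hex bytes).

MEM[0x21,0x08,0x06,0x0b] = 0e 0e d8 1c

[0] 0x13->0x08 len=5 : 4b 64 8b 1c df
[1] 0x19->0x1e len=5 : 32 d8 51 0e 76
[2] 0x1f->0x06 len=3 : d8 51 0e
query mem[0x21]=0x0e, mem[0x08]=0x0e, mem[0x06]=0xd8, mem[0x0b]=0x1c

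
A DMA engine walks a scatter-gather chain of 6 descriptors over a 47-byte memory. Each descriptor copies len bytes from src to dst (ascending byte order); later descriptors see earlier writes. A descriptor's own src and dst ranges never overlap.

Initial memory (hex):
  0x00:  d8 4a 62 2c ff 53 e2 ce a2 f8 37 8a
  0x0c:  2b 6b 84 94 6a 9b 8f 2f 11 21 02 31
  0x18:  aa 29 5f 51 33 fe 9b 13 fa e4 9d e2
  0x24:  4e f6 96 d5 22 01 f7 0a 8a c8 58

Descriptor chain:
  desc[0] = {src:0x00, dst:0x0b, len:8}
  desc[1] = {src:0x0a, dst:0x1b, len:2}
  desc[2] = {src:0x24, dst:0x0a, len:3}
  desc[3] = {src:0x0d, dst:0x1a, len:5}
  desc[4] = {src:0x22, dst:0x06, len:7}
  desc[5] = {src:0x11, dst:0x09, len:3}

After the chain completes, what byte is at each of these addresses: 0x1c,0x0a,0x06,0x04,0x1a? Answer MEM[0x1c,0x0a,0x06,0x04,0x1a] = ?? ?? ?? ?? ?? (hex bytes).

MEM[0x1c,0x0a,0x06,0x04,0x1a] = ff ce 9d ff 62

#0 dst[0x0b+8] := {0xd8,0x4a,0x62,0x2c,0xff,0x53,0xe2,0xce}
#1 dst[0x1b+2] := {0x37,0xd8}
#2 dst[0x0a+3] := {0x4e,0xf6,0x96}
#3 dst[0x1a+5] := {0x62,0x2c,0xff,0x53,0xe2}
#4 dst[0x06+7] := {0x9d,0xe2,0x4e,0xf6,0x96,0xd5,0x22}
#5 dst[0x09+3] := {0xe2,0xce,0x2f}
query mem[0x1c]=0xff, mem[0x0a]=0xce, mem[0x06]=0x9d, mem[0x04]=0xff, mem[0x1a]=0x62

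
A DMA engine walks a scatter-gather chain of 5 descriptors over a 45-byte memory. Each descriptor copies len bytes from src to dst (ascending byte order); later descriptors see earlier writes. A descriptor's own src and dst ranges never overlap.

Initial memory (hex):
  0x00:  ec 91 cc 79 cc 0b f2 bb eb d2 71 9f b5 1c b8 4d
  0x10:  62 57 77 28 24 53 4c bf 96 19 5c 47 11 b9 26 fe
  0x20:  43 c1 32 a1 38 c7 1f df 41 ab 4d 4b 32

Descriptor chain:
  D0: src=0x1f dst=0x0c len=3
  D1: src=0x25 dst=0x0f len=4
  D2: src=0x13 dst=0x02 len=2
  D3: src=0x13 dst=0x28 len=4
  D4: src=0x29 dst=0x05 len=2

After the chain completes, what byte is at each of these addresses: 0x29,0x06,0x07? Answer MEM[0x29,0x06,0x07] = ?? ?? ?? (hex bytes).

MEM[0x29,0x06,0x07] = 24 53 bb

D0: mem[0x0c..0x0e] <- [fe 43 c1]
D1: mem[0x0f..0x12] <- [c7 1f df 41]
D2: mem[0x02..0x03] <- [28 24]
D3: mem[0x28..0x2b] <- [28 24 53 4c]
D4: mem[0x05..0x06] <- [24 53]
query mem[0x29]=0x24, mem[0x06]=0x53, mem[0x07]=0xbb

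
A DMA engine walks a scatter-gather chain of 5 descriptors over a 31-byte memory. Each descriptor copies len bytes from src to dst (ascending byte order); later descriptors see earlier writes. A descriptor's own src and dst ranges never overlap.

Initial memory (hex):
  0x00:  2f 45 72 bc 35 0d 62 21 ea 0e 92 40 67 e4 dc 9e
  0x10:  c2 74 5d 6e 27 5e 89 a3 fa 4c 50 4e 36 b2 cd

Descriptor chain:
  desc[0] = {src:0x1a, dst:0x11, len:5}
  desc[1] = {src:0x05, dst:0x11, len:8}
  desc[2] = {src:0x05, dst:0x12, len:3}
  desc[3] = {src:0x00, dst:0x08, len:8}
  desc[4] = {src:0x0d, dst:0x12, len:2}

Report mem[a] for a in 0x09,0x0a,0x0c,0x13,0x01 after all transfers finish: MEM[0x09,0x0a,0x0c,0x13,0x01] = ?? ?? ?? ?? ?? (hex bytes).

#0 dst[0x11+5] := {0x50,0x4e,0x36,0xb2,0xcd}
#1 dst[0x11+8] := {0x0d,0x62,0x21,0xea,0x0e,0x92,0x40,0x67}
#2 dst[0x12+3] := {0x0d,0x62,0x21}
#3 dst[0x08+8] := {0x2f,0x45,0x72,0xbc,0x35,0x0d,0x62,0x21}
#4 dst[0x12+2] := {0x0d,0x62}
query mem[0x09]=0x45, mem[0x0a]=0x72, mem[0x0c]=0x35, mem[0x13]=0x62, mem[0x01]=0x45

MEM[0x09,0x0a,0x0c,0x13,0x01] = 45 72 35 62 45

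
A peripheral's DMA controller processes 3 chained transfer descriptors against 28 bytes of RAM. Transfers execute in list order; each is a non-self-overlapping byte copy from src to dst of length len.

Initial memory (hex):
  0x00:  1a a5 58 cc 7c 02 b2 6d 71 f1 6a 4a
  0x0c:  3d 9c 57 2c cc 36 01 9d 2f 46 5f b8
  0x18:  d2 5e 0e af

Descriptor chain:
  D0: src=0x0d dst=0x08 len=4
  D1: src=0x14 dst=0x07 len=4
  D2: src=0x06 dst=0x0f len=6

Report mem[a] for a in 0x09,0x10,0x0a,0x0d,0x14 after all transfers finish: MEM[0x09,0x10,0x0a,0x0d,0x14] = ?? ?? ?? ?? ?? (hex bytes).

#0 dst[0x08+4] := {0x9c,0x57,0x2c,0xcc}
#1 dst[0x07+4] := {0x2f,0x46,0x5f,0xb8}
#2 dst[0x0f+6] := {0xb2,0x2f,0x46,0x5f,0xb8,0xcc}
query mem[0x09]=0x5f, mem[0x10]=0x2f, mem[0x0a]=0xb8, mem[0x0d]=0x9c, mem[0x14]=0xcc

MEM[0x09,0x10,0x0a,0x0d,0x14] = 5f 2f b8 9c cc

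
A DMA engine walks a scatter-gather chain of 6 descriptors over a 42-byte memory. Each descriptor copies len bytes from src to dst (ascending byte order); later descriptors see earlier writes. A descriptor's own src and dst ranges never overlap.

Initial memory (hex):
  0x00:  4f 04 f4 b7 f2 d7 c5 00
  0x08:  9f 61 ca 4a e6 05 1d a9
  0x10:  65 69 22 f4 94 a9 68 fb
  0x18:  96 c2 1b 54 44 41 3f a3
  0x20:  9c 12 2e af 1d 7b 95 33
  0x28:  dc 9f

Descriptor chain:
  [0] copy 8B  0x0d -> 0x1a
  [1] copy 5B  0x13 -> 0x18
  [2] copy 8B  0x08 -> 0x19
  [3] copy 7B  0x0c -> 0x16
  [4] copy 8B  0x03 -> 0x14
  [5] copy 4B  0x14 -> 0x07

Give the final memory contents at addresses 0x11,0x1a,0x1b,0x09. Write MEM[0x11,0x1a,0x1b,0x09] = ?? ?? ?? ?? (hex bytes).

[0] 0x0d->0x1a len=8 : 05 1d a9 65 69 22 f4 94
[1] 0x13->0x18 len=5 : f4 94 a9 68 fb
[2] 0x08->0x19 len=8 : 9f 61 ca 4a e6 05 1d a9
[3] 0x0c->0x16 len=7 : e6 05 1d a9 65 69 22
[4] 0x03->0x14 len=8 : b7 f2 d7 c5 00 9f 61 ca
[5] 0x14->0x07 len=4 : b7 f2 d7 c5
query mem[0x11]=0x69, mem[0x1a]=0x61, mem[0x1b]=0xca, mem[0x09]=0xd7

MEM[0x11,0x1a,0x1b,0x09] = 69 61 ca d7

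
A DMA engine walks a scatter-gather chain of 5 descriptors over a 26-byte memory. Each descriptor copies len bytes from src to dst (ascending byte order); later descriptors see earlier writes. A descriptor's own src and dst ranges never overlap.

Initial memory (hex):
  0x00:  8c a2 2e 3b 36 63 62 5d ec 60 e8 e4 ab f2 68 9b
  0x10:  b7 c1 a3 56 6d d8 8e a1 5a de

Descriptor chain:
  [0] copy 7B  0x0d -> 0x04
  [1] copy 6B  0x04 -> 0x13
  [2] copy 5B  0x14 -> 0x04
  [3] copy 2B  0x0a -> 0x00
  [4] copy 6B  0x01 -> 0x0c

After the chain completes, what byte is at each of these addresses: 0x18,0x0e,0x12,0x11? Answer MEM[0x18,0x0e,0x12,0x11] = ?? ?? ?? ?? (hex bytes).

#0 dst[0x04+7] := {0xf2,0x68,0x9b,0xb7,0xc1,0xa3,0x56}
#1 dst[0x13+6] := {0xf2,0x68,0x9b,0xb7,0xc1,0xa3}
#2 dst[0x04+5] := {0x68,0x9b,0xb7,0xc1,0xa3}
#3 dst[0x00+2] := {0x56,0xe4}
#4 dst[0x0c+6] := {0xe4,0x2e,0x3b,0x68,0x9b,0xb7}
query mem[0x18]=0xa3, mem[0x0e]=0x3b, mem[0x12]=0xa3, mem[0x11]=0xb7

MEM[0x18,0x0e,0x12,0x11] = a3 3b a3 b7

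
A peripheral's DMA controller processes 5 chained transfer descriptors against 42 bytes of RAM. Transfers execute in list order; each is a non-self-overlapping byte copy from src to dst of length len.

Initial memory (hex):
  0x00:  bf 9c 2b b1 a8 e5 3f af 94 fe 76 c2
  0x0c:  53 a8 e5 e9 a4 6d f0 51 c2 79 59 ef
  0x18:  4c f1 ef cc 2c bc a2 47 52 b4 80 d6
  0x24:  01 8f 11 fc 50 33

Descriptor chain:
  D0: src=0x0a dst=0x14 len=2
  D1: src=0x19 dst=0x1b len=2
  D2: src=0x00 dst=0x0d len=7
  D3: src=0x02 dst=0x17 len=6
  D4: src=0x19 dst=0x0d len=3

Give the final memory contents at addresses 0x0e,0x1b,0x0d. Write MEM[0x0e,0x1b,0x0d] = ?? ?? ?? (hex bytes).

MEM[0x0e,0x1b,0x0d] = e5 3f a8

#0 dst[0x14+2] := {0x76,0xc2}
#1 dst[0x1b+2] := {0xf1,0xef}
#2 dst[0x0d+7] := {0xbf,0x9c,0x2b,0xb1,0xa8,0xe5,0x3f}
#3 dst[0x17+6] := {0x2b,0xb1,0xa8,0xe5,0x3f,0xaf}
#4 dst[0x0d+3] := {0xa8,0xe5,0x3f}
query mem[0x0e]=0xe5, mem[0x1b]=0x3f, mem[0x0d]=0xa8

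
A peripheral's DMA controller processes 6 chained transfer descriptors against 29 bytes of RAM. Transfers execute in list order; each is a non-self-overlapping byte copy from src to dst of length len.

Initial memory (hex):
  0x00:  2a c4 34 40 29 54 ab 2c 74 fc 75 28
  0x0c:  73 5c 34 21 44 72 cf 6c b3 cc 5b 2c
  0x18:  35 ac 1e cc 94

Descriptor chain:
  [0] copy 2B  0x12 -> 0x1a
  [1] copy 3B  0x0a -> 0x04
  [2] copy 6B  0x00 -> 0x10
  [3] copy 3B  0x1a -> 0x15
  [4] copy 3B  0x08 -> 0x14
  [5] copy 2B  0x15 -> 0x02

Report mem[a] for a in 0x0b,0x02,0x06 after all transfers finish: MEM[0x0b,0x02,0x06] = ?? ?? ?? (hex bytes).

[0] 0x12->0x1a len=2 : cf 6c
[1] 0x0a->0x04 len=3 : 75 28 73
[2] 0x00->0x10 len=6 : 2a c4 34 40 75 28
[3] 0x1a->0x15 len=3 : cf 6c 94
[4] 0x08->0x14 len=3 : 74 fc 75
[5] 0x15->0x02 len=2 : fc 75
query mem[0x0b]=0x28, mem[0x02]=0xfc, mem[0x06]=0x73

MEM[0x0b,0x02,0x06] = 28 fc 73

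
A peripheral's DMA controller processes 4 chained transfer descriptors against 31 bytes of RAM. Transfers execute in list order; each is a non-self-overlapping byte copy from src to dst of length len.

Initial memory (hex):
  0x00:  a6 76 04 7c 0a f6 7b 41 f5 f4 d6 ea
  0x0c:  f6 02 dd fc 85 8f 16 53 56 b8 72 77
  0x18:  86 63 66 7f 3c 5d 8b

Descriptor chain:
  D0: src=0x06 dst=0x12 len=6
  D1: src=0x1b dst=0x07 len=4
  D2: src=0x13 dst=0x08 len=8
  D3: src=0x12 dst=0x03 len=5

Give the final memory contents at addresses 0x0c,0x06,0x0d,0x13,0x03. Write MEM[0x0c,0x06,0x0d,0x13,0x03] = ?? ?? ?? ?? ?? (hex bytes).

D0: mem[0x12..0x17] <- [7b 41 f5 f4 d6 ea]
D1: mem[0x07..0x0a] <- [7f 3c 5d 8b]
D2: mem[0x08..0x0f] <- [41 f5 f4 d6 ea 86 63 66]
D3: mem[0x03..0x07] <- [7b 41 f5 f4 d6]
query mem[0x0c]=0xea, mem[0x06]=0xf4, mem[0x0d]=0x86, mem[0x13]=0x41, mem[0x03]=0x7b

MEM[0x0c,0x06,0x0d,0x13,0x03] = ea f4 86 41 7b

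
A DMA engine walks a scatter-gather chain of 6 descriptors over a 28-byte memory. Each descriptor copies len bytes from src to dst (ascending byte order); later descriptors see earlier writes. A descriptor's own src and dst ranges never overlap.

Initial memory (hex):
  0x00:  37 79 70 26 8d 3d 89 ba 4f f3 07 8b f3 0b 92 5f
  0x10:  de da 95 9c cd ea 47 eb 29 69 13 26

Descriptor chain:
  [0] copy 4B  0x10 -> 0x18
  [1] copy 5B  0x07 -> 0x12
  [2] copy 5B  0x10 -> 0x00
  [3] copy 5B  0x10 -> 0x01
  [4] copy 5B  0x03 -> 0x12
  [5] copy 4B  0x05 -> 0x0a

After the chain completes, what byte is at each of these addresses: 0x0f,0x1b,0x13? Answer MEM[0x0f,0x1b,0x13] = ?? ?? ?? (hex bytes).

[0] 0x10->0x18 len=4 : de da 95 9c
[1] 0x07->0x12 len=5 : ba 4f f3 07 8b
[2] 0x10->0x00 len=5 : de da ba 4f f3
[3] 0x10->0x01 len=5 : de da ba 4f f3
[4] 0x03->0x12 len=5 : ba 4f f3 89 ba
[5] 0x05->0x0a len=4 : f3 89 ba 4f
query mem[0x0f]=0x5f, mem[0x1b]=0x9c, mem[0x13]=0x4f

MEM[0x0f,0x1b,0x13] = 5f 9c 4f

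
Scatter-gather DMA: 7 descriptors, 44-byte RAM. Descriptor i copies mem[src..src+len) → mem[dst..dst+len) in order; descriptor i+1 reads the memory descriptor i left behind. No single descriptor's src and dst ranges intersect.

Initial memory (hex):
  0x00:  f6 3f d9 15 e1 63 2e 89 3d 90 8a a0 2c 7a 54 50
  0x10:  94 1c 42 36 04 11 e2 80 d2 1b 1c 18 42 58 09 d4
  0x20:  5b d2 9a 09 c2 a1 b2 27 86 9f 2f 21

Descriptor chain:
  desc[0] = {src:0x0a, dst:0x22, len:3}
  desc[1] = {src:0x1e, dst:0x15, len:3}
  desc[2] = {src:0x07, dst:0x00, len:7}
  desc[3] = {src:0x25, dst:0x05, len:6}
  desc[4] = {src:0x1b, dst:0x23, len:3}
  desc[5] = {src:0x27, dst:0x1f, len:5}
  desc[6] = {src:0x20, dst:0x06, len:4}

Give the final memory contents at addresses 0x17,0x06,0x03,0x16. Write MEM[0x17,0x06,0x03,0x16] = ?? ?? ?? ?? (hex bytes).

#0 dst[0x22+3] := {0x8a,0xa0,0x2c}
#1 dst[0x15+3] := {0x09,0xd4,0x5b}
#2 dst[0x00+7] := {0x89,0x3d,0x90,0x8a,0xa0,0x2c,0x7a}
#3 dst[0x05+6] := {0xa1,0xb2,0x27,0x86,0x9f,0x2f}
#4 dst[0x23+3] := {0x18,0x42,0x58}
#5 dst[0x1f+5] := {0x27,0x86,0x9f,0x2f,0x21}
#6 dst[0x06+4] := {0x86,0x9f,0x2f,0x21}
query mem[0x17]=0x5b, mem[0x06]=0x86, mem[0x03]=0x8a, mem[0x16]=0xd4

MEM[0x17,0x06,0x03,0x16] = 5b 86 8a d4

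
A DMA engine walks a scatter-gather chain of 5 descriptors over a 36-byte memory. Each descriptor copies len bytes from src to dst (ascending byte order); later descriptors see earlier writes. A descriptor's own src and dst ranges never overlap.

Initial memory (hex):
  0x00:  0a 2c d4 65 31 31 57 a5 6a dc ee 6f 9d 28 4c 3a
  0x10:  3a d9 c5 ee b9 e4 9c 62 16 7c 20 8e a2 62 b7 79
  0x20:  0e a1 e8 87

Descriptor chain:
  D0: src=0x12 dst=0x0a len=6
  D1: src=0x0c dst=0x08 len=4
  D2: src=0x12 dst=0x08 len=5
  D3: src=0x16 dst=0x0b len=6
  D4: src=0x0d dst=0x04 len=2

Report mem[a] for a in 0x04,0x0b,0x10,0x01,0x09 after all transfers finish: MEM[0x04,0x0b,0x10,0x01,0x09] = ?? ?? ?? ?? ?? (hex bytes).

D0: mem[0x0a..0x0f] <- [c5 ee b9 e4 9c 62]
D1: mem[0x08..0x0b] <- [b9 e4 9c 62]
D2: mem[0x08..0x0c] <- [c5 ee b9 e4 9c]
D3: mem[0x0b..0x10] <- [9c 62 16 7c 20 8e]
D4: mem[0x04..0x05] <- [16 7c]
query mem[0x04]=0x16, mem[0x0b]=0x9c, mem[0x10]=0x8e, mem[0x01]=0x2c, mem[0x09]=0xee

MEM[0x04,0x0b,0x10,0x01,0x09] = 16 9c 8e 2c ee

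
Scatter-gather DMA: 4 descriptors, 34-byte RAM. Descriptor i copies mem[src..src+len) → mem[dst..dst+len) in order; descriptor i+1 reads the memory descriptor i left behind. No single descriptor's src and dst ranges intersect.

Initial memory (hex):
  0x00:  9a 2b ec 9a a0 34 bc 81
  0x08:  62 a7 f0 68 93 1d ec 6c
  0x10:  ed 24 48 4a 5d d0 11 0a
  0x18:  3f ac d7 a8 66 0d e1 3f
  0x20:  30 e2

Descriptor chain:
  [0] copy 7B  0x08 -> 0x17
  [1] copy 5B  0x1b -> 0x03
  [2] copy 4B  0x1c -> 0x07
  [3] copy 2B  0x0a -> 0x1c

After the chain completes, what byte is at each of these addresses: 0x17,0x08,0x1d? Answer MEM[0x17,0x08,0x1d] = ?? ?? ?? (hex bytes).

MEM[0x17,0x08,0x1d] = 62 ec 68

D0: mem[0x17..0x1d] <- [62 a7 f0 68 93 1d ec]
D1: mem[0x03..0x07] <- [93 1d ec e1 3f]
D2: mem[0x07..0x0a] <- [1d ec e1 3f]
D3: mem[0x1c..0x1d] <- [3f 68]
query mem[0x17]=0x62, mem[0x08]=0xec, mem[0x1d]=0x68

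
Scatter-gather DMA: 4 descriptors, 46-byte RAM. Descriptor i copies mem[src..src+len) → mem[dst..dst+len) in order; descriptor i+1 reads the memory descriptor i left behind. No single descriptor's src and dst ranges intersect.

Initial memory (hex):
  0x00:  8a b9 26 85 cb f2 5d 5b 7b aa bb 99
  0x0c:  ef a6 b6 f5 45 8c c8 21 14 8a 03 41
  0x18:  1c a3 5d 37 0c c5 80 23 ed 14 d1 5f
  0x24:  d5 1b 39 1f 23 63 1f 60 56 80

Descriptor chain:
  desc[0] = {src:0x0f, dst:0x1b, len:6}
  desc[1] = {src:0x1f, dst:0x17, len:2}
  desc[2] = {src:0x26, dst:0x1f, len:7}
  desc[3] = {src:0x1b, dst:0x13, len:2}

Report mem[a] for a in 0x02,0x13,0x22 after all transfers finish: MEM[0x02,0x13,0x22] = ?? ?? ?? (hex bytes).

MEM[0x02,0x13,0x22] = 26 f5 63

D0: mem[0x1b..0x20] <- [f5 45 8c c8 21 14]
D1: mem[0x17..0x18] <- [21 14]
D2: mem[0x1f..0x25] <- [39 1f 23 63 1f 60 56]
D3: mem[0x13..0x14] <- [f5 45]
query mem[0x02]=0x26, mem[0x13]=0xf5, mem[0x22]=0x63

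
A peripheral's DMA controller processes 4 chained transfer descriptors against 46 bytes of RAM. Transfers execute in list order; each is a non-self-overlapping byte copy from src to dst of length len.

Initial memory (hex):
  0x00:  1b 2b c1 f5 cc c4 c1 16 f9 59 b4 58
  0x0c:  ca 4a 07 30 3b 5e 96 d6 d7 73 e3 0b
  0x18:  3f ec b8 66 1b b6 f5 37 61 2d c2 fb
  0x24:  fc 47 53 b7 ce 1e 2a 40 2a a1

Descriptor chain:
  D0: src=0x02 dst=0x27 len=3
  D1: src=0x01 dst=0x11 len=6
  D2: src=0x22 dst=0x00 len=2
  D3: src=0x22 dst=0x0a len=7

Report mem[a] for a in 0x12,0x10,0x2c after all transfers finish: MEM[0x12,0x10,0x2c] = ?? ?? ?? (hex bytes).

MEM[0x12,0x10,0x2c] = c1 f5 2a

[0] 0x02->0x27 len=3 : c1 f5 cc
[1] 0x01->0x11 len=6 : 2b c1 f5 cc c4 c1
[2] 0x22->0x00 len=2 : c2 fb
[3] 0x22->0x0a len=7 : c2 fb fc 47 53 c1 f5
query mem[0x12]=0xc1, mem[0x10]=0xf5, mem[0x2c]=0x2a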